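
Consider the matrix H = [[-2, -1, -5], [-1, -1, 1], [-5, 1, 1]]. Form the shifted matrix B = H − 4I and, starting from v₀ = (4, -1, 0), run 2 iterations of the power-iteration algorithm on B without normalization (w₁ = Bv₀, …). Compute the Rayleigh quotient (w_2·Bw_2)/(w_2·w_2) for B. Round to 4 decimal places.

B = H − 4I has rows (-6, -1, -5); (-1, -5, 1); (-5, 1, -3)
w1 = Bv₀ = ((-6)·4 + (-1)·(-1) + (-5)·0; (-1)·4 + (-5)·(-1) + 1·0; (-5)·4 + 1·(-1) + (-3)·0) = (-23, 1, -21)
w2 = Bw1 = ((-6)·(-23) + (-1)·1 + (-5)·(-21); (-1)·(-23) + (-5)·1 + 1·(-21); (-5)·(-23) + 1·1 + (-3)·(-21)) = (242, -3, 179)
Bw2 = (-2344, -48, -1750)
w2·Bw2 = -880354; w2·w2 = 90614; μ ≈ -880354/90614 = -9.7154

-9.7154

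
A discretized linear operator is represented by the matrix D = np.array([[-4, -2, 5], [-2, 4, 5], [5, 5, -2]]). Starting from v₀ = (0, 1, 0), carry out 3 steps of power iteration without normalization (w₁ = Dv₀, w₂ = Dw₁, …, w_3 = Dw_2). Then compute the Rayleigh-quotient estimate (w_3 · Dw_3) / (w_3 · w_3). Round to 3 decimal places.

w1 = Dv₀ = ((-4)·0 + (-2)·1 + 5·0; (-2)·0 + 4·1 + 5·0; 5·0 + 5·1 + (-2)·0) = (-2, 4, 5)
w2 = Dw1 = ((-4)·(-2) + (-2)·4 + 5·5; (-2)·(-2) + 4·4 + 5·5; 5·(-2) + 5·4 + (-2)·5) = (25, 45, 0)
w3 = Dw2 = (-190, 130, 350)
Dw3 = (2250, 2650, -1000)
w3·Dw3 = (-190)·2250 + 130·2650 + 350·(-1000) = -433000; w3·w3 = (-190)·(-190) + 130·130 + 350·350 = 175500
λ ≈ -433000/175500 = -2.467

λ ≈ -2.467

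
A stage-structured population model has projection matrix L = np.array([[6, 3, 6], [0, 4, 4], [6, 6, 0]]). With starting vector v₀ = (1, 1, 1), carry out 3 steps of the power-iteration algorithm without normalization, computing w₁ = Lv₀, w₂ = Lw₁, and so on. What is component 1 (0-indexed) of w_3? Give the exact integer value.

w1 = Lv₀ = (15, 8, 12)
w2 = Lw1 = (186, 80, 138)
w3 = Lw2 = (2184, 872, 1596)
The requested component of w3 is 872.

872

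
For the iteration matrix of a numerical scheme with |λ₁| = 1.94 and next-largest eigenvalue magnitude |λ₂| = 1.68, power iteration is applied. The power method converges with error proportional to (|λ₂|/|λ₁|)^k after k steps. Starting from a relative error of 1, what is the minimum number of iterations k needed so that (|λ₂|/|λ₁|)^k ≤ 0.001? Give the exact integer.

|λ₂/λ₁| = 1.68/1.94 = 0.86598
Need k ≥ ln(0.001) / ln(0.86598) = -6.9078 / -0.1439 ≈ 48.006
Smallest integer k satisfying the bound: 49

49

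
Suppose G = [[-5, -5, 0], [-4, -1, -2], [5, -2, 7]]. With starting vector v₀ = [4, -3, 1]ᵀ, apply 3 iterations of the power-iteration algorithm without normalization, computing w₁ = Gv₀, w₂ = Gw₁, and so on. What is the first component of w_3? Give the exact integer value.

w1 = Gv₀ = ((-5)·4 + (-5)·(-3) + 0·1; (-4)·4 + (-1)·(-3) + (-2)·1; 5·4 + (-2)·(-3) + 7·1) = (-5, -15, 33)
w2 = Gw1 = ((-5)·(-5) + (-5)·(-15) + 0·33; (-4)·(-5) + (-1)·(-15) + (-2)·33; 5·(-5) + (-2)·(-15) + 7·33) = (100, -31, 236)
w3 = Gw2 = (-345, -841, 2214)
The requested component of w3 is -345.

-345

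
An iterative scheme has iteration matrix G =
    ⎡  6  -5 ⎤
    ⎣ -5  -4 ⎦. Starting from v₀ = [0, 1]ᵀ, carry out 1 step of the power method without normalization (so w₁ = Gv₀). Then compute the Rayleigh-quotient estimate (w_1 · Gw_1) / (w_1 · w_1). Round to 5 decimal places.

λ ≈ -2.78049

w1 = Gv₀ = (6·0 + (-5)·1; (-5)·0 + (-4)·1) = (-5, -4)
Gw1 = (-10, 41)
w1·Gw1 = (-5)·(-10) + (-4)·41 = -114; w1·w1 = (-5)·(-5) + (-4)·(-4) = 41
λ ≈ -114/41 = -2.78049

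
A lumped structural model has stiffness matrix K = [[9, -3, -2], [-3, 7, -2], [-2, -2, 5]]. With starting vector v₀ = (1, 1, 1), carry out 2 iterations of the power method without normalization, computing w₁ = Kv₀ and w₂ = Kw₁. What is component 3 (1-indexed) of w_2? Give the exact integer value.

-7

w1 = Kv₀ = (9·1 + (-3)·1 + (-2)·1; (-3)·1 + 7·1 + (-2)·1; (-2)·1 + (-2)·1 + 5·1) = (4, 2, 1)
w2 = Kw1 = (9·4 + (-3)·2 + (-2)·1; (-3)·4 + 7·2 + (-2)·1; (-2)·4 + (-2)·2 + 5·1) = (28, 0, -7)
The requested component of w2 is -7.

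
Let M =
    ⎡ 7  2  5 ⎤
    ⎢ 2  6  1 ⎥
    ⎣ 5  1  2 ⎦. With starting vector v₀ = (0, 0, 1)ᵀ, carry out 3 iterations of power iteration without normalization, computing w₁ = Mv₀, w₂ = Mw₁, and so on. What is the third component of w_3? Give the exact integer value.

w1 = Mv₀ = (5, 1, 2)
w2 = Mw1 = (47, 18, 30)
w3 = Mw2 = (515, 232, 313)
The requested component of w3 is 313.

313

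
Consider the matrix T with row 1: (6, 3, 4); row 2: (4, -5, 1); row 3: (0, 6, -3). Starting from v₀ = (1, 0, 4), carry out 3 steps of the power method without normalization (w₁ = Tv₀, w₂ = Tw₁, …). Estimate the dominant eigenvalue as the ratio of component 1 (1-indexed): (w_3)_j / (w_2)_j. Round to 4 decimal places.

λ ≈ 10.1111

w1 = Tv₀ = (6·1 + 3·0 + 4·4; 4·1 + (-5)·0 + 1·4; 0·1 + 6·0 + (-3)·4) = (22, 8, -12)
w2 = Tw1 = (6·22 + 3·8 + 4·(-12); 4·22 + (-5)·8 + 1·(-12); 0·22 + 6·8 + (-3)·(-12)) = (108, 36, 84)
w3 = Tw2 = (1092, 336, -36)
Ratio at component: 1092 / 108 = 10.1111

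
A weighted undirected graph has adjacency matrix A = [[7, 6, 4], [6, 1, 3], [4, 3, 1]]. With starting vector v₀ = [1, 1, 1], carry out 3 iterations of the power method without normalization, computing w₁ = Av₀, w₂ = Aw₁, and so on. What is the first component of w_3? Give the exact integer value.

w1 = Av₀ = (17, 10, 8)
w2 = Aw1 = (211, 136, 106)
w3 = Aw2 = (2717, 1720, 1358)
The requested component of w3 is 2717.

2717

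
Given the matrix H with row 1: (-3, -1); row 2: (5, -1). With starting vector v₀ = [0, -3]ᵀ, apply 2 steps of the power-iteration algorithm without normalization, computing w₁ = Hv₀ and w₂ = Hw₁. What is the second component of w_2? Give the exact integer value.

12

w1 = Hv₀ = ((-3)·0 + (-1)·(-3); 5·0 + (-1)·(-3)) = (3, 3)
w2 = Hw1 = ((-3)·3 + (-1)·3; 5·3 + (-1)·3) = (-12, 12)
The requested component of w2 is 12.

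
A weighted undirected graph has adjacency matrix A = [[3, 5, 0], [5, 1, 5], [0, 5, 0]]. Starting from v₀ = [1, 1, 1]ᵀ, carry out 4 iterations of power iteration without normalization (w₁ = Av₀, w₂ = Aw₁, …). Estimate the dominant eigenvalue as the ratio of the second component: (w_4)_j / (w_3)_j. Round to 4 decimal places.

w1 = Av₀ = (8, 11, 5)
w2 = Aw1 = (79, 76, 55)
w3 = Aw2 = (617, 746, 380)
w4 = Aw3 = (5581, 5731, 3730)
Ratio at component: 5731 / 746 = 7.6823

λ ≈ 7.6823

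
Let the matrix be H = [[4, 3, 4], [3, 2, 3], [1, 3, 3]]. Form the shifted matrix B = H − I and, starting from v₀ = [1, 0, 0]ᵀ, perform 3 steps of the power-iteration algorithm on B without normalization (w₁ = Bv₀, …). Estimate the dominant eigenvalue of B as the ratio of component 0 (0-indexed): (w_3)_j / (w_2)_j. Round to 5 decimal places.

B = H − I has rows (3, 3, 4); (3, 1, 3); (1, 3, 2)
w1 = Bv₀ = (3·1 + 3·0 + 4·0; 3·1 + 1·0 + 3·0; 1·1 + 3·0 + 2·0) = (3, 3, 1)
w2 = Bw1 = (3·3 + 3·3 + 4·1; 3·3 + 1·3 + 3·1; 1·3 + 3·3 + 2·1) = (22, 15, 14)
w3 = Bw2 = (167, 123, 95)
Ratio: 167/22 = 7.59091

μ ≈ 7.59091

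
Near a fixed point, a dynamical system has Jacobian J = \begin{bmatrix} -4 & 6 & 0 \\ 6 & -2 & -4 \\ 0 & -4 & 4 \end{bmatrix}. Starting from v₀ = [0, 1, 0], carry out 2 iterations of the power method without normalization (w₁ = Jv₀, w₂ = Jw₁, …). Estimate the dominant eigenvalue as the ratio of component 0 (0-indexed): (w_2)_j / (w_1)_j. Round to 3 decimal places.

w1 = Jv₀ = ((-4)·0 + 6·1 + 0·0; 6·0 + (-2)·1 + (-4)·0; 0·0 + (-4)·1 + 4·0) = (6, -2, -4)
w2 = Jw1 = ((-4)·6 + 6·(-2) + 0·(-4); 6·6 + (-2)·(-2) + (-4)·(-4); 0·6 + (-4)·(-2) + 4·(-4)) = (-36, 56, -8)
Ratio at component: -36 / 6 = -6.000

λ ≈ -6.000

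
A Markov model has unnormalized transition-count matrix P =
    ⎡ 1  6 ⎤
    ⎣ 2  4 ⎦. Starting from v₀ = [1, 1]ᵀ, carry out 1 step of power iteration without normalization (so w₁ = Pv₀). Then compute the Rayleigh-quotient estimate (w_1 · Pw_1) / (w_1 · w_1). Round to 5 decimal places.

6.22353

w1 = Pv₀ = (7, 6)
Pw1 = (43, 38)
w1·Pw1 = 7·43 + 6·38 = 529; w1·w1 = 7·7 + 6·6 = 85
λ ≈ 529/85 = 6.22353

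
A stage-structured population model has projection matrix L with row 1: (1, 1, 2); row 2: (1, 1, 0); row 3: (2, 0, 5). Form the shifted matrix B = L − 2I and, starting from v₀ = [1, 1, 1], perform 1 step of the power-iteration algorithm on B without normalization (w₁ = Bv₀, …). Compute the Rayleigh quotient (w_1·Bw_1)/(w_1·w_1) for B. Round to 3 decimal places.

B = L − 2I has rows (-1, 1, 2); (1, -1, 0); (2, 0, 3)
w1 = Bv₀ = ((-1)·1 + 1·1 + 2·1; 1·1 + (-1)·1 + 0·1; 2·1 + 0·1 + 3·1) = (2, 0, 5)
Bw1 = (8, 2, 19)
w1·Bw1 = 111; w1·w1 = 29; μ ≈ 111/29 = 3.828

3.828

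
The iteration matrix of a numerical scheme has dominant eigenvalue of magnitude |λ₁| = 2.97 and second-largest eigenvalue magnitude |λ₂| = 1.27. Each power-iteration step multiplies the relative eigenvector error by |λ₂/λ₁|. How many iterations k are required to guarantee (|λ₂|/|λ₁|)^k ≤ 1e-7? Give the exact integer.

|λ₂/λ₁| = 1.27/2.97 = 0.42761
Need k ≥ ln(1e-7) / ln(0.42761) = -16.1181 / -0.8495 ≈ 18.973
Smallest integer k satisfying the bound: 19

19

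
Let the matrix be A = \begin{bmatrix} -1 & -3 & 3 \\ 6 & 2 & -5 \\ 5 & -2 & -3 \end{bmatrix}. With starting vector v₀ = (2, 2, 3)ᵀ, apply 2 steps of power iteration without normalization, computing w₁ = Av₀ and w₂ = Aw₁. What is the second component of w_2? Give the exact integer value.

w1 = Av₀ = (1, 1, -3)
w2 = Aw1 = (-13, 23, 12)
The requested component of w2 is 23.

23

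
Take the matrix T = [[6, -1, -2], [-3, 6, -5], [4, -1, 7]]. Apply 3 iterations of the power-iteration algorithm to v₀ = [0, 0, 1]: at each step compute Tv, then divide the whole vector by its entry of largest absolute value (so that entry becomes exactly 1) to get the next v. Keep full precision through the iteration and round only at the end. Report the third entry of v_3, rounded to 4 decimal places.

-0.5701

Tv0 = (-2.00000, -5.00000, 7.00000); divide by 7.00000 → v1 = (-0.28571, -0.71429, 1.00000)
Tv1 = (-3.00000, -8.42857, 6.57143); divide by -8.42857 → v2 = (0.35593, 1.00000, -0.77966)
Tv2 = (2.69492, 8.83051, -5.03390); divide by 8.83051 → v3 = (0.30518, 1.00000, -0.57006)
Requested entry of v3: 297/-521 = -0.5701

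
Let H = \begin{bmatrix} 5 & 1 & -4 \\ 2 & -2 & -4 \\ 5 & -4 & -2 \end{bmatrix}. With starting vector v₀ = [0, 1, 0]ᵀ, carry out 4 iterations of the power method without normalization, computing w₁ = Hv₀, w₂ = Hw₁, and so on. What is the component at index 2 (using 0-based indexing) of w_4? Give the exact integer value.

595

w1 = Hv₀ = (1, -2, -4)
w2 = Hw1 = (19, 22, 21)
w3 = Hw2 = (33, -90, -35)
w4 = Hw3 = (215, 386, 595)
The requested component of w4 is 595.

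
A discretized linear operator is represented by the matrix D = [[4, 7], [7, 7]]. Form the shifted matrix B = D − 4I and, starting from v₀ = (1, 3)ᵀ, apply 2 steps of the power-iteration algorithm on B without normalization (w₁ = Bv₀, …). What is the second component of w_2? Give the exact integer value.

B = D − 4I has rows (0, 7); (7, 3)
w1 = Bv₀ = (0·1 + 7·3; 7·1 + 3·3) = (21, 16)
w2 = Bw1 = (0·21 + 7·16; 7·21 + 3·16) = (112, 195)
Requested component of w2: 195

195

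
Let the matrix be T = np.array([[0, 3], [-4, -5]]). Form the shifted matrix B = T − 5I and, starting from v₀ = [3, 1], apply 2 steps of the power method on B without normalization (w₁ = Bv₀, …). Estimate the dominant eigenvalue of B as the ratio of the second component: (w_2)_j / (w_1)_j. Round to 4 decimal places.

-12.1818

B = T − 5I has rows (-5, 3); (-4, -10)
w1 = Bv₀ = (-12, -22)
w2 = Bw1 = (-6, 268)
Ratio: 268/-22 = -12.1818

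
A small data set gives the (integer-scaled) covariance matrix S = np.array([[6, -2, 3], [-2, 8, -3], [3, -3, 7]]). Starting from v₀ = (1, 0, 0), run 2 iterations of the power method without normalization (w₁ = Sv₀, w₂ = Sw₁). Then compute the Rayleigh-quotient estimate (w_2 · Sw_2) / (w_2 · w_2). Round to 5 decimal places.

λ ≈ 12.08024

w1 = Sv₀ = (6·1 + (-2)·0 + 3·0; (-2)·1 + 8·0 + (-3)·0; 3·1 + (-3)·0 + 7·0) = (6, -2, 3)
w2 = Sw1 = (6·6 + (-2)·(-2) + 3·3; (-2)·6 + 8·(-2) + (-3)·3; 3·6 + (-3)·(-2) + 7·3) = (49, -37, 45)
Sw2 = (503, -529, 573)
w2·Sw2 = 49·503 + (-37)·(-529) + 45·573 = 70005; w2·w2 = 49·49 + (-37)·(-37) + 45·45 = 5795
λ ≈ 70005/5795 = 12.08024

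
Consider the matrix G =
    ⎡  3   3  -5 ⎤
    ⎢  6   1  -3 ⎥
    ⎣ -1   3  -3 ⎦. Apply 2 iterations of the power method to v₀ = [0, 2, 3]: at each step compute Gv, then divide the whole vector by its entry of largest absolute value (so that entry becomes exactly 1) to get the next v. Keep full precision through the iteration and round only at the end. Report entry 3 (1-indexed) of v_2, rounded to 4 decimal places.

Gv0 = (-9.00000, -7.00000, -3.00000); divide by -9.00000 → v1 = (1.00000, 0.77778, 0.33333)
Gv1 = (3.66667, 5.77778, 0.33333); divide by 5.77778 → v2 = (0.63462, 1.00000, 0.05769)
Requested entry of v2: -3/-52 = 0.0577

0.0577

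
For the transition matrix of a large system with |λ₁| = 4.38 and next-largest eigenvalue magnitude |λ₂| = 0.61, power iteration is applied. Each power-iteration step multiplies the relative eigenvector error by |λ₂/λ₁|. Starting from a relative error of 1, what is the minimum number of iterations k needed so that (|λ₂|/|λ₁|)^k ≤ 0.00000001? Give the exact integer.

|λ₂/λ₁| = 0.61/4.38 = 0.13927
Need k ≥ ln(0.00000001) / ln(0.13927) = -18.4207 / -1.9713 ≈ 9.344
Smallest integer k satisfying the bound: 10

10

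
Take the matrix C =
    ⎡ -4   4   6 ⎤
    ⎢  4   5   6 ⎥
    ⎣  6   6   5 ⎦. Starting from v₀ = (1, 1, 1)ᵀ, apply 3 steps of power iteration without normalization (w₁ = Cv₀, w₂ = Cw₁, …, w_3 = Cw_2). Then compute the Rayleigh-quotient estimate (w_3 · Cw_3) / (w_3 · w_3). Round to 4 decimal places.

w1 = Cv₀ = (6, 15, 17)
w2 = Cw1 = (138, 201, 211)
w3 = Cw2 = (1518, 2823, 3089)
Cw3 = (23754, 38721, 41491)
w3·Cw3 = 1518·23754 + 2823·38721 + 3089·41491 = 273533654; w3·w3 = 1518·1518 + 2823·2823 + 3089·3089 = 19815574
λ ≈ 273533654/19815574 = 13.8040

λ ≈ 13.8040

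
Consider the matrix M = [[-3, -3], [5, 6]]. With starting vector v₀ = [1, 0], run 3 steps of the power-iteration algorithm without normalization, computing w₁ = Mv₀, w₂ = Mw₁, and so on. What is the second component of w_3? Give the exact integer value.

60

w1 = Mv₀ = ((-3)·1 + (-3)·0; 5·1 + 6·0) = (-3, 5)
w2 = Mw1 = ((-3)·(-3) + (-3)·5; 5·(-3) + 6·5) = (-6, 15)
w3 = Mw2 = (-27, 60)
The requested component of w3 is 60.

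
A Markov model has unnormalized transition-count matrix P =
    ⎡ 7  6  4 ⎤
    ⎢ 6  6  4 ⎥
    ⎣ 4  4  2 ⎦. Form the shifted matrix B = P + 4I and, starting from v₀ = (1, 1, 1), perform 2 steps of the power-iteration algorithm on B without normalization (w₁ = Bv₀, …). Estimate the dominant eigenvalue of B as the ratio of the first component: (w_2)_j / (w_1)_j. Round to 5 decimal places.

19.38095

B = P + 4I has rows (11, 6, 4); (6, 10, 4); (4, 4, 6)
w1 = Bv₀ = (11·1 + 6·1 + 4·1; 6·1 + 10·1 + 4·1; 4·1 + 4·1 + 6·1) = (21, 20, 14)
w2 = Bw1 = (11·21 + 6·20 + 4·14; 6·21 + 10·20 + 4·14; 4·21 + 4·20 + 6·14) = (407, 382, 248)
Ratio: 407/21 = 19.38095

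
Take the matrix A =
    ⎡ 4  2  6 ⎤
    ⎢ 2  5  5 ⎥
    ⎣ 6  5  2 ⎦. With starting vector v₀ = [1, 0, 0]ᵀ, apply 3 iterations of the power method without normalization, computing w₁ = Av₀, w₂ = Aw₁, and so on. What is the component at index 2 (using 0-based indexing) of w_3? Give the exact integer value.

668

w1 = Av₀ = (4·1 + 2·0 + 6·0; 2·1 + 5·0 + 5·0; 6·1 + 5·0 + 2·0) = (4, 2, 6)
w2 = Aw1 = (4·4 + 2·2 + 6·6; 2·4 + 5·2 + 5·6; 6·4 + 5·2 + 2·6) = (56, 48, 46)
w3 = Aw2 = (596, 582, 668)
The requested component of w3 is 668.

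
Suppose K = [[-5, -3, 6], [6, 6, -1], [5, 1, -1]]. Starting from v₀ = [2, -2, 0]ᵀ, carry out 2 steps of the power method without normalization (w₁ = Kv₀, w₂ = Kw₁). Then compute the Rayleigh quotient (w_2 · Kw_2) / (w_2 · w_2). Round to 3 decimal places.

w1 = Kv₀ = ((-5)·2 + (-3)·(-2) + 6·0; 6·2 + 6·(-2) + (-1)·0; 5·2 + 1·(-2) + (-1)·0) = (-4, 0, 8)
w2 = Kw1 = ((-5)·(-4) + (-3)·0 + 6·8; 6·(-4) + 6·0 + (-1)·8; 5·(-4) + 1·0 + (-1)·8) = (68, -32, -28)
Kw2 = (-412, 244, 336)
w2·Kw2 = 68·(-412) + (-32)·244 + (-28)·336 = -45232; w2·w2 = 68·68 + (-32)·(-32) + (-28)·(-28) = 6432
λ ≈ -45232/6432 = -7.032

λ ≈ -7.032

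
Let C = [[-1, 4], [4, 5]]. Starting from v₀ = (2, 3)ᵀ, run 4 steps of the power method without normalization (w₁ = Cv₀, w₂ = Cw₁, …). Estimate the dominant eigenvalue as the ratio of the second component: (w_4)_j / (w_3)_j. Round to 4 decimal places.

6.9510

w1 = Cv₀ = ((-1)·2 + 4·3; 4·2 + 5·3) = (10, 23)
w2 = Cw1 = ((-1)·10 + 4·23; 4·10 + 5·23) = (82, 155)
w3 = Cw2 = (538, 1103)
w4 = Cw3 = (3874, 7667)
Ratio at component: 7667 / 1103 = 6.9510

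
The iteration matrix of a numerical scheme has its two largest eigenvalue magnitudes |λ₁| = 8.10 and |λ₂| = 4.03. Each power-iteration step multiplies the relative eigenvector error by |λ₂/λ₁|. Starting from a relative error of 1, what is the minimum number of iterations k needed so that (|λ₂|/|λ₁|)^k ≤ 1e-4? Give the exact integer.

|λ₂/λ₁| = 4.03/8.10 = 0.49753
Need k ≥ ln(1e-4) / ln(0.49753) = -9.2103 / -0.6981 ≈ 13.193
Smallest integer k satisfying the bound: 14

14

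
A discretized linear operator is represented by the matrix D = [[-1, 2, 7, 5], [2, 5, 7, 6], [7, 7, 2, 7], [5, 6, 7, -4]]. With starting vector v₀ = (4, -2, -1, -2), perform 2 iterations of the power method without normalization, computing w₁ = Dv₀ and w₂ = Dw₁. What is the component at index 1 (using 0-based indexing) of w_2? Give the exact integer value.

-115

w1 = Dv₀ = ((-1)·4 + 2·(-2) + 7·(-1) + 5·(-2); 2·4 + 5·(-2) + 7·(-1) + 6·(-2); 7·4 + 7·(-2) + 2·(-1) + 7·(-2); 5·4 + 6·(-2) + 7·(-1) + (-4)·(-2)) = (-25, -21, -2, 9)
w2 = Dw1 = ((-1)·(-25) + 2·(-21) + 7·(-2) + 5·9; 2·(-25) + 5·(-21) + 7·(-2) + 6·9; 7·(-25) + 7·(-21) + 2·(-2) + 7·9; 5·(-25) + 6·(-21) + 7·(-2) + (-4)·9) = (14, -115, -263, -301)
The requested component of w2 is -115.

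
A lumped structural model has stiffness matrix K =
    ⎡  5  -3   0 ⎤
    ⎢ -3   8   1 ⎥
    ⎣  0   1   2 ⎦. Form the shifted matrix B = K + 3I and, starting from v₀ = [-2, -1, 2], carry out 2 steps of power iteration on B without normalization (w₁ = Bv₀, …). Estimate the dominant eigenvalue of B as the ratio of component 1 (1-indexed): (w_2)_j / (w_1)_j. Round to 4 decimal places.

B = K + 3I has rows (8, -3, 0); (-3, 11, 1); (0, 1, 5)
w1 = Bv₀ = (8·(-2) + (-3)·(-1) + 0·2; (-3)·(-2) + 11·(-1) + 1·2; 0·(-2) + 1·(-1) + 5·2) = (-13, -3, 9)
w2 = Bw1 = (8·(-13) + (-3)·(-3) + 0·9; (-3)·(-13) + 11·(-3) + 1·9; 0·(-13) + 1·(-3) + 5·9) = (-95, 15, 42)
Ratio: -95/-13 = 7.3077

μ ≈ 7.3077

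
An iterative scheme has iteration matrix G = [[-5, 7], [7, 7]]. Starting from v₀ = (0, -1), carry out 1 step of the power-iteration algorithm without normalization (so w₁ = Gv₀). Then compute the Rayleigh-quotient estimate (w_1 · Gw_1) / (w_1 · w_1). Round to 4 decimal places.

8.0000

w1 = Gv₀ = ((-5)·0 + 7·(-1); 7·0 + 7·(-1)) = (-7, -7)
Gw1 = (-14, -98)
w1·Gw1 = (-7)·(-14) + (-7)·(-98) = 784; w1·w1 = (-7)·(-7) + (-7)·(-7) = 98
λ ≈ 784/98 = 8.0000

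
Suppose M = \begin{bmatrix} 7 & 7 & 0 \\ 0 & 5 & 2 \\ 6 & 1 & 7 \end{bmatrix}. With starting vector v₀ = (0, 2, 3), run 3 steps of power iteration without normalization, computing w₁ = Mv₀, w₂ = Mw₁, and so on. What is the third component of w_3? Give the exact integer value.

3213

w1 = Mv₀ = (7·0 + 7·2 + 0·3; 0·0 + 5·2 + 2·3; 6·0 + 1·2 + 7·3) = (14, 16, 23)
w2 = Mw1 = (7·14 + 7·16 + 0·23; 0·14 + 5·16 + 2·23; 6·14 + 1·16 + 7·23) = (210, 126, 261)
w3 = Mw2 = (2352, 1152, 3213)
The requested component of w3 is 3213.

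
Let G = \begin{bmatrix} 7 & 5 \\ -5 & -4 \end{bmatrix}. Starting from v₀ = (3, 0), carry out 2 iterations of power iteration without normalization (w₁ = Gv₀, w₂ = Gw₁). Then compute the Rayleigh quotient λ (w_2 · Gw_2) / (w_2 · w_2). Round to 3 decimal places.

3.910

w1 = Gv₀ = (7·3 + 5·0; (-5)·3 + (-4)·0) = (21, -15)
w2 = Gw1 = (7·21 + 5·(-15); (-5)·21 + (-4)·(-15)) = (72, -45)
Gw2 = (279, -180)
w2·Gw2 = 72·279 + (-45)·(-180) = 28188; w2·w2 = 72·72 + (-45)·(-45) = 7209
λ ≈ 28188/7209 = 3.910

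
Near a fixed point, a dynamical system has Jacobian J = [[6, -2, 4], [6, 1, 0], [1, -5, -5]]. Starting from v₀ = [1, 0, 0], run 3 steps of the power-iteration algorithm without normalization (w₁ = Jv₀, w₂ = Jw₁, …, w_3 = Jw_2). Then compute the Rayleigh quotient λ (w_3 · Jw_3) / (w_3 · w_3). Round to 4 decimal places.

1.3182

w1 = Jv₀ = (6, 6, 1)
w2 = Jw1 = (28, 42, -29)
w3 = Jw2 = (-32, 210, -37)
Jw3 = (-760, 18, -897)
w3·Jw3 = (-32)·(-760) + 210·18 + (-37)·(-897) = 61289; w3·w3 = (-32)·(-32) + 210·210 + (-37)·(-37) = 46493
λ ≈ 61289/46493 = 1.3182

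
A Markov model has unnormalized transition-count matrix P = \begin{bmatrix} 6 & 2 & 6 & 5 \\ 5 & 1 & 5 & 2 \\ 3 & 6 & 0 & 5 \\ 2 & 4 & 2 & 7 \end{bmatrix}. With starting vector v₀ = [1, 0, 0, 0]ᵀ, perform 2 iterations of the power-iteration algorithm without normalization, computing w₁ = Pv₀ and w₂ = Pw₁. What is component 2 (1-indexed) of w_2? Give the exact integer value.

54

w1 = Pv₀ = (6·1 + 2·0 + 6·0 + 5·0; 5·1 + 1·0 + 5·0 + 2·0; 3·1 + 6·0 + 0·0 + 5·0; 2·1 + 4·0 + 2·0 + 7·0) = (6, 5, 3, 2)
w2 = Pw1 = (6·6 + 2·5 + 6·3 + 5·2; 5·6 + 1·5 + 5·3 + 2·2; 3·6 + 6·5 + 0·3 + 5·2; 2·6 + 4·5 + 2·3 + 7·2) = (74, 54, 58, 52)
The requested component of w2 is 54.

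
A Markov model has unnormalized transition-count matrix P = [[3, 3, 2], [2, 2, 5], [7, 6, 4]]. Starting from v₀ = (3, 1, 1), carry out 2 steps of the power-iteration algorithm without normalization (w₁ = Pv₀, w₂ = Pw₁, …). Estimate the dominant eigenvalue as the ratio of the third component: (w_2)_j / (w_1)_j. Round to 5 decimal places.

9.67742

w1 = Pv₀ = (3·3 + 3·1 + 2·1; 2·3 + 2·1 + 5·1; 7·3 + 6·1 + 4·1) = (14, 13, 31)
w2 = Pw1 = (3·14 + 3·13 + 2·31; 2·14 + 2·13 + 5·31; 7·14 + 6·13 + 4·31) = (143, 209, 300)
Ratio at component: 300 / 31 = 9.67742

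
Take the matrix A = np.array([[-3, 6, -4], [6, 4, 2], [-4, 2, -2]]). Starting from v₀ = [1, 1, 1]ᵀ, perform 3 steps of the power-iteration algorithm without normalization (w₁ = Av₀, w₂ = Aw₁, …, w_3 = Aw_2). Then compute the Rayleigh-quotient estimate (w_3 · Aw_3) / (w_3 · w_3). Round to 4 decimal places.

w1 = Av₀ = ((-3)·1 + 6·1 + (-4)·1; 6·1 + 4·1 + 2·1; (-4)·1 + 2·1 + (-2)·1) = (-1, 12, -4)
w2 = Aw1 = ((-3)·(-1) + 6·12 + (-4)·(-4); 6·(-1) + 4·12 + 2·(-4); (-4)·(-1) + 2·12 + (-2)·(-4)) = (91, 34, 36)
w3 = Aw2 = (-213, 754, -368)
Aw3 = (6635, 1002, 3096)
w3·Aw3 = (-213)·6635 + 754·1002 + (-368)·3096 = -1797075; w3·w3 = (-213)·(-213) + 754·754 + (-368)·(-368) = 749309
λ ≈ -1797075/749309 = -2.3983

-2.3983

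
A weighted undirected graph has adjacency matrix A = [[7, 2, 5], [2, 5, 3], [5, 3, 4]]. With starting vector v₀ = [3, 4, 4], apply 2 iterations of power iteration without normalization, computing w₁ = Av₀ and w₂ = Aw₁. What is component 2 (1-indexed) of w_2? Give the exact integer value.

417

w1 = Av₀ = (49, 38, 43)
w2 = Aw1 = (634, 417, 531)
The requested component of w2 is 417.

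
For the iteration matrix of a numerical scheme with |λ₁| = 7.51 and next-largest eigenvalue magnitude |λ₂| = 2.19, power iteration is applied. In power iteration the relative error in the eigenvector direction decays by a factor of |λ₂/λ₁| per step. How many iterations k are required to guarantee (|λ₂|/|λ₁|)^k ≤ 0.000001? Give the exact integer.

|λ₂/λ₁| = 2.19/7.51 = 0.29161
Need k ≥ ln(0.000001) / ln(0.29161) = -13.8155 / -1.2323 ≈ 11.211
Smallest integer k satisfying the bound: 12

12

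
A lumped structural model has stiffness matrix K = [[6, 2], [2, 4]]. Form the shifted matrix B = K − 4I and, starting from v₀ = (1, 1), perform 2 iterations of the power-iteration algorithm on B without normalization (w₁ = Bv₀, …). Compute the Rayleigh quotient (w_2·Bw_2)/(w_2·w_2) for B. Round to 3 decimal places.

μ ≈ 3.231

B = K − 4I has rows (2, 2); (2, 0)
w1 = Bv₀ = (2·1 + 2·1; 2·1 + 0·1) = (4, 2)
w2 = Bw1 = (2·4 + 2·2; 2·4 + 0·2) = (12, 8)
Bw2 = (40, 24)
w2·Bw2 = 672; w2·w2 = 208; μ ≈ 672/208 = 3.231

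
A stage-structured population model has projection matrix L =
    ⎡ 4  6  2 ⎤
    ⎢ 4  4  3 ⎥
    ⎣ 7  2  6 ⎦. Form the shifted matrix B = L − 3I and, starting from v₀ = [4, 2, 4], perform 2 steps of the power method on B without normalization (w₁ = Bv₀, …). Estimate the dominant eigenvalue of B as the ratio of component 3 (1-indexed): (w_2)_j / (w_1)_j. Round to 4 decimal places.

μ ≈ 8.1818

B = L − 3I has rows (1, 6, 2); (4, 1, 3); (7, 2, 3)
w1 = Bv₀ = (1·4 + 6·2 + 2·4; 4·4 + 1·2 + 3·4; 7·4 + 2·2 + 3·4) = (24, 30, 44)
w2 = Bw1 = (1·24 + 6·30 + 2·44; 4·24 + 1·30 + 3·44; 7·24 + 2·30 + 3·44) = (292, 258, 360)
Ratio: 360/44 = 8.1818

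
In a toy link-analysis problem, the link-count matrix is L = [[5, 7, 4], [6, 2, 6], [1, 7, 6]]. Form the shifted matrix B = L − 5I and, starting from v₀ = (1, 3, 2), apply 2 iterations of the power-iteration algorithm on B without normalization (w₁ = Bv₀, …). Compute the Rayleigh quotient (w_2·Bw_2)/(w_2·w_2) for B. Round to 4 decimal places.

B = L − 5I has rows (0, 7, 4); (6, -3, 6); (1, 7, 1)
w1 = Bv₀ = (0·1 + 7·3 + 4·2; 6·1 + (-3)·3 + 6·2; 1·1 + 7·3 + 1·2) = (29, 9, 24)
w2 = Bw1 = (0·29 + 7·9 + 4·24; 6·29 + (-3)·9 + 6·24; 1·29 + 7·9 + 1·24) = (159, 291, 116)
Bw2 = (2501, 777, 2312)
w2·Bw2 = 891958; w2·w2 = 123418; μ ≈ 891958/123418 = 7.2271

μ ≈ 7.2271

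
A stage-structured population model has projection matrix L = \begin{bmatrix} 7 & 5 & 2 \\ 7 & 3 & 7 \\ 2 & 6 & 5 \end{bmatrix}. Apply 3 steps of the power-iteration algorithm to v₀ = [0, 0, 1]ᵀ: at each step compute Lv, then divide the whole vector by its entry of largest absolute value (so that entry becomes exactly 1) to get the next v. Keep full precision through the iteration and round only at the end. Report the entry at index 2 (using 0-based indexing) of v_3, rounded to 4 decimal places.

0.7973

Lv0 = (2.00000, 7.00000, 5.00000); divide by 7.00000 → v1 = (0.28571, 1.00000, 0.71429)
Lv1 = (8.42857, 10.00000, 10.14286); divide by 10.14286 → v2 = (0.83099, 0.98592, 1.00000)
Lv2 = (12.74648, 15.77465, 12.57746); divide by 15.77465 → v3 = (0.80804, 1.00000, 0.79732)
Requested entry of v3: 893/1120 = 0.7973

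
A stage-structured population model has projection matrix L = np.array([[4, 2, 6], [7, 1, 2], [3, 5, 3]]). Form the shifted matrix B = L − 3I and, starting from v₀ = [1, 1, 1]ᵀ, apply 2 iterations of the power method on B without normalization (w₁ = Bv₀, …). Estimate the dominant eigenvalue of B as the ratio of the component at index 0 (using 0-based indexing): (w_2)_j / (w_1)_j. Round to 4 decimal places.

B = L − 3I has rows (1, 2, 6); (7, -2, 2); (3, 5, 0)
w1 = Bv₀ = (1·1 + 2·1 + 6·1; 7·1 + (-2)·1 + 2·1; 3·1 + 5·1 + 0·1) = (9, 7, 8)
w2 = Bw1 = (1·9 + 2·7 + 6·8; 7·9 + (-2)·7 + 2·8; 3·9 + 5·7 + 0·8) = (71, 65, 62)
Ratio: 71/9 = 7.8889

7.8889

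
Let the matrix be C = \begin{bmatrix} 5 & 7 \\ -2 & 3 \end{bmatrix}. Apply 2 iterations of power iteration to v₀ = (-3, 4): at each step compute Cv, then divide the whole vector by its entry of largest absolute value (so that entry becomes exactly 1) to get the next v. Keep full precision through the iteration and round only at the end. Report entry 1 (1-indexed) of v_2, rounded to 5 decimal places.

1.00000

Cv0 = (13.000000, 18.000000); divide by 18.000000 → v1 = (0.722222, 1.000000)
Cv1 = (10.611111, 1.555556); divide by 10.611111 → v2 = (1.000000, 0.146597)
Requested entry of v2: 191/191 = 1.00000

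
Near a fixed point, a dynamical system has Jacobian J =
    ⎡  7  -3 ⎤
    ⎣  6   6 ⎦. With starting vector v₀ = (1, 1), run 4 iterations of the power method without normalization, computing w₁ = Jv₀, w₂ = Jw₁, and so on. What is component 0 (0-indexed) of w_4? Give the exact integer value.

-3992

w1 = Jv₀ = (7·1 + (-3)·1; 6·1 + 6·1) = (4, 12)
w2 = Jw1 = (7·4 + (-3)·12; 6·4 + 6·12) = (-8, 96)
w3 = Jw2 = (-344, 528)
w4 = Jw3 = (-3992, 1104)
The requested component of w4 is -3992.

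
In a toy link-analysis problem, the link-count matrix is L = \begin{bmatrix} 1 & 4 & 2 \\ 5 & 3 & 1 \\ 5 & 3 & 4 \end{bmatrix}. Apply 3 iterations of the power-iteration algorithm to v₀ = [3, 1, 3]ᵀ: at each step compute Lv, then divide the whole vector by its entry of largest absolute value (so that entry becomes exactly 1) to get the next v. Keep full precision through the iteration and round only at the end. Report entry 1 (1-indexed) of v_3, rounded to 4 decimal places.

Lv0 = (13.00000, 21.00000, 30.00000); divide by 30.00000 → v1 = (0.43333, 0.70000, 1.00000)
Lv1 = (5.23333, 5.26667, 8.26667); divide by 8.26667 → v2 = (0.63306, 0.63710, 1.00000)
Lv2 = (5.18145, 6.07661, 9.07661); divide by 9.07661 → v3 = (0.57086, 0.66948, 1.00000)
Requested entry of v3: 1285/2251 = 0.5709

0.5709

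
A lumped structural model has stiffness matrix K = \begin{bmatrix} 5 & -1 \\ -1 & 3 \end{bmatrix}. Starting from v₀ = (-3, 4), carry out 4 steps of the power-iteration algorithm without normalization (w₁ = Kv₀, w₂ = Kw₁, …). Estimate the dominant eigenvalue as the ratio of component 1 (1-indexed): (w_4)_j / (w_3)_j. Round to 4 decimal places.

w1 = Kv₀ = (-19, 15)
w2 = Kw1 = (-110, 64)
w3 = Kw2 = (-614, 302)
w4 = Kw3 = (-3372, 1520)
Ratio at component: -3372 / -614 = 5.4919

5.4919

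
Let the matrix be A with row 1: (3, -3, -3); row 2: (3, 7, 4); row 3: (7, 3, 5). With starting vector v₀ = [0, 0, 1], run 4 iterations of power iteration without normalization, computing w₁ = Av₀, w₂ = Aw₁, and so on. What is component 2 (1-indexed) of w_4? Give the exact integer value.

564

w1 = Av₀ = (3·0 + (-3)·0 + (-3)·1; 3·0 + 7·0 + 4·1; 7·0 + 3·0 + 5·1) = (-3, 4, 5)
w2 = Aw1 = (3·(-3) + (-3)·4 + (-3)·5; 3·(-3) + 7·4 + 4·5; 7·(-3) + 3·4 + 5·5) = (-36, 39, 16)
w3 = Aw2 = (-273, 229, -55)
w4 = Aw3 = (-1341, 564, -1499)
The requested component of w4 is 564.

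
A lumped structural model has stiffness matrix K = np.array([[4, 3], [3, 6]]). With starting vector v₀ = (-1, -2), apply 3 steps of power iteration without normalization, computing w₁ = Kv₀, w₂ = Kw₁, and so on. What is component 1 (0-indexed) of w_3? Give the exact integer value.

w1 = Kv₀ = (4·(-1) + 3·(-2); 3·(-1) + 6·(-2)) = (-10, -15)
w2 = Kw1 = (4·(-10) + 3·(-15); 3·(-10) + 6·(-15)) = (-85, -120)
w3 = Kw2 = (-700, -975)
The requested component of w3 is -975.

-975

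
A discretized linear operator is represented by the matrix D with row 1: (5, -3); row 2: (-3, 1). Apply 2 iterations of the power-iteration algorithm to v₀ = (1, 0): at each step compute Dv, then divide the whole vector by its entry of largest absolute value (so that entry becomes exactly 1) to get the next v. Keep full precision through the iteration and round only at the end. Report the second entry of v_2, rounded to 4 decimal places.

-0.5294

Dv0 = (5.00000, -3.00000); divide by 5.00000 → v1 = (1.00000, -0.60000)
Dv1 = (6.80000, -3.60000); divide by 6.80000 → v2 = (1.00000, -0.52941)
Requested entry of v2: -18/34 = -0.5294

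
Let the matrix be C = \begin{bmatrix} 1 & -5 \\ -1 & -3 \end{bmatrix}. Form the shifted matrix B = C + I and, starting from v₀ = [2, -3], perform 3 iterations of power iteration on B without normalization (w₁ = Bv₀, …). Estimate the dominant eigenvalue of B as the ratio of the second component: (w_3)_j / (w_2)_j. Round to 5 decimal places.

B = C + I has rows (2, -5); (-1, -2)
w1 = Bv₀ = (19, 4)
w2 = Bw1 = (18, -27)
w3 = Bw2 = (171, 36)
Ratio: 36/-27 = -1.33333

-1.33333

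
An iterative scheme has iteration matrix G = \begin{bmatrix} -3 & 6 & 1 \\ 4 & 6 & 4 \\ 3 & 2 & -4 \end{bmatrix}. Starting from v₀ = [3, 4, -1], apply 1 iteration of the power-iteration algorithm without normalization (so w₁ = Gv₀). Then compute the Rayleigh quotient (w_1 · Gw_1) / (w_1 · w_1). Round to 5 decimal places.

w1 = Gv₀ = ((-3)·3 + 6·4 + 1·(-1); 4·3 + 6·4 + 4·(-1); 3·3 + 2·4 + (-4)·(-1)) = (14, 32, 21)
Gw1 = (171, 332, 22)
w1·Gw1 = 14·171 + 32·332 + 21·22 = 13480; w1·w1 = 14·14 + 32·32 + 21·21 = 1661
λ ≈ 13480/1661 = 8.11559

λ ≈ 8.11559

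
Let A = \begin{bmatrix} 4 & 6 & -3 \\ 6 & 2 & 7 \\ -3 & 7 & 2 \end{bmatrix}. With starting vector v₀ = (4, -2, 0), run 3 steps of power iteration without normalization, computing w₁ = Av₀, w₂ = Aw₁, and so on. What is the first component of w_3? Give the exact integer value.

-80

w1 = Av₀ = (4·4 + 6·(-2) + (-3)·0; 6·4 + 2·(-2) + 7·0; (-3)·4 + 7·(-2) + 2·0) = (4, 20, -26)
w2 = Aw1 = (4·4 + 6·20 + (-3)·(-26); 6·4 + 2·20 + 7·(-26); (-3)·4 + 7·20 + 2·(-26)) = (214, -118, 76)
w3 = Aw2 = (-80, 1580, -1316)
The requested component of w3 is -80.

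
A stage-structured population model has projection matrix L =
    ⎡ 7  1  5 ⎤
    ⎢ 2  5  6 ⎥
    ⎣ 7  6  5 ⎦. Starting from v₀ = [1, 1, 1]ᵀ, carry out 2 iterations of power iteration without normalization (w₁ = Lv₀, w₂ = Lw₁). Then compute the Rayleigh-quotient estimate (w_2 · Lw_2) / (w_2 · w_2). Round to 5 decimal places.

w1 = Lv₀ = (13, 13, 18)
w2 = Lw1 = (194, 199, 259)
Lw2 = (2852, 2937, 3847)
w2·Lw2 = 194·2852 + 199·2937 + 259·3847 = 2134124; w2·w2 = 194·194 + 199·199 + 259·259 = 144318
λ ≈ 2134124/144318 = 14.78765

λ ≈ 14.78765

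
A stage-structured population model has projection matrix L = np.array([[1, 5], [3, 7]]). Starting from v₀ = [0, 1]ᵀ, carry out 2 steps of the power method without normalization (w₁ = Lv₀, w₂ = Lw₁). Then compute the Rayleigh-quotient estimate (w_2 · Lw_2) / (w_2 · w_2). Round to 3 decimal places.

λ ≈ 8.910

w1 = Lv₀ = (5, 7)
w2 = Lw1 = (40, 64)
Lw2 = (360, 568)
w2·Lw2 = 40·360 + 64·568 = 50752; w2·w2 = 40·40 + 64·64 = 5696
λ ≈ 50752/5696 = 8.910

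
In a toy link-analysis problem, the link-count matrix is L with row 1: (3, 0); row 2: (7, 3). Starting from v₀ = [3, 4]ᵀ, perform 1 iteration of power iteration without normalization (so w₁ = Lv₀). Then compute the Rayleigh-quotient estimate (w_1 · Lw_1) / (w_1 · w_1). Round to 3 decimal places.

4.777

w1 = Lv₀ = (9, 33)
Lw1 = (27, 162)
w1·Lw1 = 9·27 + 33·162 = 5589; w1·w1 = 9·9 + 33·33 = 1170
λ ≈ 5589/1170 = 4.777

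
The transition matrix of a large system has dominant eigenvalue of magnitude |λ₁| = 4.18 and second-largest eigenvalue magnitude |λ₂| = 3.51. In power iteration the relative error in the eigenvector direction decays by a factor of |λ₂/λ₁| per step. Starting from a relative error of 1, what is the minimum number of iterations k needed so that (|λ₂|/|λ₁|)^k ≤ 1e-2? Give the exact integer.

27

|λ₂/λ₁| = 3.51/4.18 = 0.83971
Need k ≥ ln(1e-2) / ln(0.83971) = -4.6052 / -0.1747 ≈ 26.361
Smallest integer k satisfying the bound: 27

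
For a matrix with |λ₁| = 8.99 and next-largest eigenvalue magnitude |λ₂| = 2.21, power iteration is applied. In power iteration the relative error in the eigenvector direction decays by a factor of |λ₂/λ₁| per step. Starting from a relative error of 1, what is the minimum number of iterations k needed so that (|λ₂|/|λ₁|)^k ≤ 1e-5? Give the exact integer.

9

|λ₂/λ₁| = 2.21/8.99 = 0.24583
Need k ≥ ln(1e-5) / ln(0.24583) = -11.5129 / -1.4031 ≈ 8.205
Smallest integer k satisfying the bound: 9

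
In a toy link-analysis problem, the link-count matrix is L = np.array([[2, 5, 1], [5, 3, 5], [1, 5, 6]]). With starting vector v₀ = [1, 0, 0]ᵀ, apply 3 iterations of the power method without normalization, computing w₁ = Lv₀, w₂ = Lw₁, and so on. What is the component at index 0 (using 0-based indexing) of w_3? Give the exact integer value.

w1 = Lv₀ = (2·1 + 5·0 + 1·0; 5·1 + 3·0 + 5·0; 1·1 + 5·0 + 6·0) = (2, 5, 1)
w2 = Lw1 = (2·2 + 5·5 + 1·1; 5·2 + 3·5 + 5·1; 1·2 + 5·5 + 6·1) = (30, 30, 33)
w3 = Lw2 = (243, 405, 378)
The requested component of w3 is 243.

243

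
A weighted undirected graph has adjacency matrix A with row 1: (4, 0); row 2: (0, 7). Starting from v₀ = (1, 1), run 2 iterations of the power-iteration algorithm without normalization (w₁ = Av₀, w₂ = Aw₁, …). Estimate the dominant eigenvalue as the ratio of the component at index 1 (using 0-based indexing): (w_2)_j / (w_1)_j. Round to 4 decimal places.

λ ≈ 7.0000

w1 = Av₀ = (4, 7)
w2 = Aw1 = (16, 49)
Ratio at component: 49 / 7 = 7.0000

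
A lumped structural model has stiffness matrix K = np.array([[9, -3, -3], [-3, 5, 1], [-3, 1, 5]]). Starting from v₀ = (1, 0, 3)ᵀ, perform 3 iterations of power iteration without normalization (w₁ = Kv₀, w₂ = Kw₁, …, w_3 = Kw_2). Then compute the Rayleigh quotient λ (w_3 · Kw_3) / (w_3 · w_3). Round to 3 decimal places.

w1 = Kv₀ = (0, 0, 12)
w2 = Kw1 = (-36, 12, 60)
w3 = Kw2 = (-540, 228, 420)
Kw3 = (-6804, 3180, 3948)
w3·Kw3 = (-540)·(-6804) + 228·3180 + 420·3948 = 6057360; w3·w3 = (-540)·(-540) + 228·228 + 420·420 = 519984
λ ≈ 6057360/519984 = 11.649

λ ≈ 11.649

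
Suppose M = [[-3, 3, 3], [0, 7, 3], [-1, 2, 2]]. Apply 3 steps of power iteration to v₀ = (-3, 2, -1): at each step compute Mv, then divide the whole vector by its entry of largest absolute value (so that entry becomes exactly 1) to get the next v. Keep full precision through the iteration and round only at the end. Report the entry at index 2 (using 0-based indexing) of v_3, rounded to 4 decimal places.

0.3011

Mv0 = (12.00000, 11.00000, 5.00000); divide by 12.00000 → v1 = (1.00000, 0.91667, 0.41667)
Mv1 = (1.00000, 7.66667, 1.66667); divide by 7.66667 → v2 = (0.13043, 1.00000, 0.21739)
Mv2 = (3.26087, 7.65217, 2.30435); divide by 7.65217 → v3 = (0.42614, 1.00000, 0.30114)
Requested entry of v3: 212/704 = 0.3011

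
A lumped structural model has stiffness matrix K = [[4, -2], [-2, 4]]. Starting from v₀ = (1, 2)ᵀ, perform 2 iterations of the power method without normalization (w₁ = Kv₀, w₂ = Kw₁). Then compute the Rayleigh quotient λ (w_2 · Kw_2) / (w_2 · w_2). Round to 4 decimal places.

λ ≈ 5.6000

w1 = Kv₀ = (0, 6)
w2 = Kw1 = (-12, 24)
Kw2 = (-96, 120)
w2·Kw2 = (-12)·(-96) + 24·120 = 4032; w2·w2 = (-12)·(-12) + 24·24 = 720
λ ≈ 4032/720 = 5.6000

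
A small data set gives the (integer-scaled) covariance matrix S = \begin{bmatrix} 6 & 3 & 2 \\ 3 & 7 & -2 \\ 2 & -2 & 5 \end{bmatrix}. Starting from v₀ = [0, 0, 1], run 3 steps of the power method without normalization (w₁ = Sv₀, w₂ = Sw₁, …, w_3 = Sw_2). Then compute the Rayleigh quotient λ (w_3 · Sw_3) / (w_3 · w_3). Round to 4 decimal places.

7.2458

w1 = Sv₀ = (6·0 + 3·0 + 2·1; 3·0 + 7·0 + (-2)·1; 2·0 + (-2)·0 + 5·1) = (2, -2, 5)
w2 = Sw1 = (6·2 + 3·(-2) + 2·5; 3·2 + 7·(-2) + (-2)·5; 2·2 + (-2)·(-2) + 5·5) = (16, -18, 33)
w3 = Sw2 = (108, -144, 233)
Sw3 = (682, -1150, 1669)
w3·Sw3 = 108·682 + (-144)·(-1150) + 233·1669 = 628133; w3·w3 = 108·108 + (-144)·(-144) + 233·233 = 86689
λ ≈ 628133/86689 = 7.2458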